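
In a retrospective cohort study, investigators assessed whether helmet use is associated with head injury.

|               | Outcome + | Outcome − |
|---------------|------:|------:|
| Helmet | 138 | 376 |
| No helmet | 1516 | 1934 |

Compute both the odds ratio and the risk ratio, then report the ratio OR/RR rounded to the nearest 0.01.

0.77

Cells: a = 138, b = 376, c = 1516, d = 1934.
OR = (138·1934)/(376·1516) = 266892/570016 = 0.46822
Risk in exposed = 138/514 = 0.26848; risk in unexposed = 1516/3450 = 0.43942; RR = 0.61099
OR/RR = 0.46822 / 0.61099 = 0.76632
The outcome is not rare, so the OR lies further from 1 than the RR.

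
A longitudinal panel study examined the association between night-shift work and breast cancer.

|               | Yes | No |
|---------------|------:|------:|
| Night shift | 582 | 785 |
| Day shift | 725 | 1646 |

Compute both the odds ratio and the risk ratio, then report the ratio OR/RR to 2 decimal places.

1.21

Cells: a = 582, b = 785, c = 725, d = 1646.
OR = (582·1646)/(785·725) = 957972/569125 = 1.68324
Risk in exposed = 582/1367 = 0.42575; risk in unexposed = 725/2371 = 0.30578; RR = 1.39235
OR/RR = 1.68324 / 1.39235 = 1.20892
The outcome is not rare, so the OR lies further from 1 than the RR.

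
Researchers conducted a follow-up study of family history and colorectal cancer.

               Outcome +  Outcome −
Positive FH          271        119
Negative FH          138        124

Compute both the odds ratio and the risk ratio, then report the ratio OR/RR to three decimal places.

1.551

Cells: a = 271, b = 119, c = 138, d = 124.
OR = (271·124)/(119·138) = 33604/16422 = 2.04628
Risk in exposed = 271/390 = 0.69487; risk in unexposed = 138/262 = 0.52672; RR = 1.31925
OR/RR = 2.04628 / 1.31925 = 1.55109
The outcome is not rare, so the OR lies further from 1 than the RR.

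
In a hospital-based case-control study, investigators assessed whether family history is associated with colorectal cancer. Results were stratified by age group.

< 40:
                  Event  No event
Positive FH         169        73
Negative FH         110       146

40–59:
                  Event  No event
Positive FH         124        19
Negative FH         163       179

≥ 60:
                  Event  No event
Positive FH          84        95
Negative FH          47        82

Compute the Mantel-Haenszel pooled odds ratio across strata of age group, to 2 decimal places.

OR_MH = Σ(aᵢdᵢ/nᵢ) / Σ(bᵢcᵢ/nᵢ), where nᵢ is the stratum total.
Stratum 1 (< 40): n = 498; a·d/n = 169·146/498 = 49.5462; b·c/n = 73·110/498 = 16.1245
Stratum 2 (40–59): n = 485; a·d/n = 124·179/485 = 45.7649; b·c/n = 19·163/485 = 6.3856
Stratum 3 (≥ 60): n = 308; a·d/n = 84·82/308 = 22.3636; b·c/n = 95·47/308 = 14.4968
OR_MH = (49.5462 + 45.7649 + 22.3636) / (16.1245 + 6.3856 + 14.4968) = 117.6748 / 37.0068 = 3.17981

3.18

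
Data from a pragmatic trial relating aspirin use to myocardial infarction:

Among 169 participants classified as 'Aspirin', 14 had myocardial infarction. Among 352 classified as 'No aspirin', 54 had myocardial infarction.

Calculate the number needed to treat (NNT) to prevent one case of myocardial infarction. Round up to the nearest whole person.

15

Risk in treated group = 14/169 = 0.08284; risk in control = 54/352 = 0.15341.
Absolute risk reduction = 0.15341 − 0.08284 = 0.07057
NNT = 1 / ARR = 1 / 0.07057 = 14.171 → round up → 15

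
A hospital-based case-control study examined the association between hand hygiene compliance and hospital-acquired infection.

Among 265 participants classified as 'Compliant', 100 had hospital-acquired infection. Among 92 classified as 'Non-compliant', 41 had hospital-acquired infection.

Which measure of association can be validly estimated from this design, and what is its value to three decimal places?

0.754

From the description: a = 100, b = 165, c = 41, d = 51.
This is a hospital-based case-control study: participants were sampled on outcome status, so risks in the source population cannot be estimated directly — relative risk is not valid here. The odds ratio is the appropriate measure.
OR = (a·d)/(b·c) = (100 × 51) / (165 × 41) = 5100 / 6765 = 0.75388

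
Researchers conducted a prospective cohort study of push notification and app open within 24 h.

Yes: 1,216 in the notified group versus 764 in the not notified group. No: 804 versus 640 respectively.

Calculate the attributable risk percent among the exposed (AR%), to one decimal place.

From the description: a = 1216, b = 804, c = 764, d = 640.
Risk in exposed = 1216/2020 = 0.60198; risk in unexposed = 764/1404 = 0.54416.
RR = 0.60198/0.54416 = 1.10626
AR% = (RR − 1)/RR × 100 = (1.10626 − 1)/1.10626 × 100 = 9.6051%

9.6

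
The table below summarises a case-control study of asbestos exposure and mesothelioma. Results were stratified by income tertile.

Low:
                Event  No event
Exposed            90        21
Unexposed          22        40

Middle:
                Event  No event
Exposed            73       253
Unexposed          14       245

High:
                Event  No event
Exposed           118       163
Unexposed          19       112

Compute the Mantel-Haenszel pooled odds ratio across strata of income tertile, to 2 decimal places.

5.14

OR_MH = Σ(aᵢdᵢ/nᵢ) / Σ(bᵢcᵢ/nᵢ), where nᵢ is the stratum total.
Stratum 1 (Low): n = 173; a·d/n = 90·40/173 = 20.8092; b·c/n = 21·22/173 = 2.6705
Stratum 2 (Middle): n = 585; a·d/n = 73·245/585 = 30.5726; b·c/n = 253·14/585 = 6.0547
Stratum 3 (High): n = 412; a·d/n = 118·112/412 = 32.0777; b·c/n = 163·19/412 = 7.5170
OR_MH = (20.8092 + 30.5726 + 32.0777) / (2.6705 + 6.0547 + 7.5170) = 83.4596 / 16.2422 = 5.13844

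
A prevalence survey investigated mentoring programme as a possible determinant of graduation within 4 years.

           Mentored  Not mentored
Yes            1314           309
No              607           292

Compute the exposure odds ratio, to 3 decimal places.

2.046

Reading the table with exposure as columns: a = 1314 (Mentored, case), b = 607 (Mentored, non-case), c = 309 (Not mentored, case), d = 292.
OR = (a·d)/(b·c) = (1314 × 292) / (607 × 309) = 383688 / 187563 = 2.04565
The odds of graduation within 4 years are about 2.05 times as high in the mentored group.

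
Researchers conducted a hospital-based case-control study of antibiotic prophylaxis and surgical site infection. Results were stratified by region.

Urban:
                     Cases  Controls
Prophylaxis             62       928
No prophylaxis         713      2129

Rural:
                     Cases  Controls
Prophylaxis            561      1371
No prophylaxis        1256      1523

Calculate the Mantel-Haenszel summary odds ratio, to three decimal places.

0.401

OR_MH = Σ(aᵢdᵢ/nᵢ) / Σ(bᵢcᵢ/nᵢ), where nᵢ is the stratum total.
Stratum 1 (Urban): n = 3832; a·d/n = 62·2129/3832 = 34.4462; b·c/n = 928·713/3832 = 172.6681
Stratum 2 (Rural): n = 4711; a·d/n = 561·1523/4711 = 181.3634; b·c/n = 1371·1256/4711 = 365.5224
OR_MH = (34.4462 + 181.3634) / (172.6681 + 365.5224) = 215.8096 / 538.1905 = 0.40099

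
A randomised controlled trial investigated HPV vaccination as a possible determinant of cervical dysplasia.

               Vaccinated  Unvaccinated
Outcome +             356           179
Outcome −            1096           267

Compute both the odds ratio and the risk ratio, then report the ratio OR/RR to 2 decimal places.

0.79

Reading the table with exposure as columns: a = 356 (Vaccinated, case), b = 1096 (Vaccinated, non-case), c = 179 (Unvaccinated, case), d = 267.
OR = (356·267)/(1096·179) = 95052/196184 = 0.48450
Risk in exposed = 356/1452 = 0.24518; risk in unexposed = 179/446 = 0.40135; RR = 0.61089
OR/RR = 0.48450 / 0.61089 = 0.79311
The outcome is not rare, so the OR lies further from 1 than the RR.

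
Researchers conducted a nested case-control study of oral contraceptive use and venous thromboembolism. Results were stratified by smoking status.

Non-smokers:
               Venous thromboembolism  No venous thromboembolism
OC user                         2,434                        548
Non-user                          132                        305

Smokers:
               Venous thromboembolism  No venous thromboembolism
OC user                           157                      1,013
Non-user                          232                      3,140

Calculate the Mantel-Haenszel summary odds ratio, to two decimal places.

OR_MH = Σ(aᵢdᵢ/nᵢ) / Σ(bᵢcᵢ/nᵢ), where nᵢ is the stratum total.
Stratum 1 (Non-smokers): n = 3419; a·d/n = 2434·305/3419 = 217.1307; b·c/n = 548·132/3419 = 21.1571
Stratum 2 (Smokers): n = 4542; a·d/n = 157·3140/4542 = 108.5381; b·c/n = 1013·232/4542 = 51.7428
OR_MH = (217.1307 + 108.5381) / (21.1571 + 51.7428) = 325.6688 / 72.8999 = 4.46734

4.47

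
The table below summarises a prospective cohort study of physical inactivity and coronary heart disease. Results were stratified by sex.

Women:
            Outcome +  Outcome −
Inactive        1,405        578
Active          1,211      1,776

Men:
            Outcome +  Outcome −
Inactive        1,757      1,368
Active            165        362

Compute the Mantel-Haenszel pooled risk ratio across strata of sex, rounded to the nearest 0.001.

1.758

RR_MH = Σ(aᵢ·n₀ᵢ/nᵢ) / Σ(cᵢ·n₁ᵢ/nᵢ), with n₁ᵢ = aᵢ+bᵢ (exposed), n₀ᵢ = cᵢ+dᵢ (unexposed), nᵢ = n₁ᵢ+n₀ᵢ.
Stratum 1 (Women): n₁ = 1983, n₀ = 2987, n = 4970; a·n₀/n = 1405·2987/4970 = 844.4135; c·n₁/n = 1211·1983/4970 = 483.1817
Stratum 2 (Men): n₁ = 3125, n₀ = 527, n = 3652; a·n₀/n = 1757·527/3652 = 253.5430; c·n₁/n = 165·3125/3652 = 141.1898
RR_MH = (844.4135 + 253.5430) / (483.1817 + 141.1898) = 1097.9565 / 624.3714 = 1.75850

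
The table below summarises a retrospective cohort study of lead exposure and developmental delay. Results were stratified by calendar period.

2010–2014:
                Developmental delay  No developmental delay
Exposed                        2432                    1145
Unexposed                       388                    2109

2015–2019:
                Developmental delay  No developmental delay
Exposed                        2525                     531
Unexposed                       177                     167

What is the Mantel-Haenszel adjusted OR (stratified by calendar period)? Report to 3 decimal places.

OR_MH = Σ(aᵢdᵢ/nᵢ) / Σ(bᵢcᵢ/nᵢ), where nᵢ is the stratum total.
Stratum 1 (2010–2014): n = 6074; a·d/n = 2432·2109/6074 = 844.4333; b·c/n = 1145·388/6074 = 73.1413
Stratum 2 (2015–2019): n = 3400; a·d/n = 2525·167/3400 = 124.0221; b·c/n = 531·177/3400 = 27.6432
OR_MH = (844.4333 + 124.0221) / (73.1413 + 27.6432) = 968.4554 / 100.7845 = 9.60917

9.609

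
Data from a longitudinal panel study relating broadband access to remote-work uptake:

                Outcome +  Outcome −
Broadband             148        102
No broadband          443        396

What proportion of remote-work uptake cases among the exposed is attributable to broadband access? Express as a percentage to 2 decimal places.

Cells: a = 148, b = 102, c = 443, d = 396.
Risk in exposed = 148/250 = 0.59200; risk in unexposed = 443/839 = 0.52801.
RR = 0.59200/0.52801 = 1.12119
AR% = (RR − 1)/RR × 100 = (1.12119 − 1)/1.12119 × 100 = 10.8092%

10.81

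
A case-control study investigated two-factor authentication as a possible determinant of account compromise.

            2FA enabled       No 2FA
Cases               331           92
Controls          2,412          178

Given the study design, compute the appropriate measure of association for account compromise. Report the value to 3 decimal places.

Reading the table with exposure as columns: a = 331 (2FA enabled, case), b = 2412 (2FA enabled, non-case), c = 92 (No 2FA, case), d = 178.
This is a case-control study: participants were sampled on outcome status, so risks in the source population cannot be estimated directly — relative risk is not valid here. The odds ratio is the appropriate measure.
OR = (a·d)/(b·c) = (331 × 178) / (2412 × 92) = 58918 / 221904 = 0.26551

0.266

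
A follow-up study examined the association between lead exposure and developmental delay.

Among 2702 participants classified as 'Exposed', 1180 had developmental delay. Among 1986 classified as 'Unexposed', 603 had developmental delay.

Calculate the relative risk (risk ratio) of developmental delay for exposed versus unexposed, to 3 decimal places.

From the description: a = 1180, b = 1522, c = 603, d = 1383.
Risk in exposed = 1180/2702 = 0.43671; risk in unexposed = 603/1986 = 0.30363.
RR = 0.43671 / 0.30363 = 1.43833
The risk among the exposed is 1.44 times that among the unexposed.

1.438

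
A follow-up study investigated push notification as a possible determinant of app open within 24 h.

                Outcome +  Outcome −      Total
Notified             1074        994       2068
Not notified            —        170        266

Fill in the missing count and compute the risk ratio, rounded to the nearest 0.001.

1.439

The missing cell is in the unexposed row: 266 − 170 = 96.
So a = 1074, b = 994, c = 96, d = 170.
RR = [a/(a+b)] / [c/(c+d)] = (1074/2068) / (96/266) = 0.51934/0.36090 = 1.43901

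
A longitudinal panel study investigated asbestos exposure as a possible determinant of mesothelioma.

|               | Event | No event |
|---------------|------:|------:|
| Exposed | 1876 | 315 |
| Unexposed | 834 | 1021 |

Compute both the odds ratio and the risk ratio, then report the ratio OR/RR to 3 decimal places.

3.828

Cells: a = 1876, b = 315, c = 834, d = 1021.
OR = (1876·1021)/(315·834) = 1915396/262710 = 7.29091
Risk in exposed = 1876/2191 = 0.85623; risk in unexposed = 834/1855 = 0.44960; RR = 1.90444
OR/RR = 7.29091 / 1.90444 = 3.82837
The outcome is not rare, so the OR lies further from 1 than the RR.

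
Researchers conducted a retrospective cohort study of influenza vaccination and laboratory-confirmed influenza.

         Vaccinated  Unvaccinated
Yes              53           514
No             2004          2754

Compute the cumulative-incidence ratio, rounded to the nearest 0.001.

Reading the table with exposure as columns: a = 53 (Vaccinated, case), b = 2004 (Vaccinated, non-case), c = 514 (Unvaccinated, case), d = 2754.
Risk in exposed = 53/2057 = 0.02577; risk in unexposed = 514/3268 = 0.15728.
RR = 0.02577 / 0.15728 = 0.16382
The risk is 84% lower among the exposed than among the unexposed.

0.164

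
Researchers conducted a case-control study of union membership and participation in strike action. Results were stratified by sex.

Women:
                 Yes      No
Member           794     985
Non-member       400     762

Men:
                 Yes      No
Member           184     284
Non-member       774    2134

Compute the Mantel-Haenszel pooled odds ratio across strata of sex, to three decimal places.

1.618

OR_MH = Σ(aᵢdᵢ/nᵢ) / Σ(bᵢcᵢ/nᵢ), where nᵢ is the stratum total.
Stratum 1 (Women): n = 2941; a·d/n = 794·762/2941 = 205.7219; b·c/n = 985·400/2941 = 133.9680
Stratum 2 (Men): n = 3376; a·d/n = 184·2134/3376 = 116.3081; b·c/n = 284·774/3376 = 65.1114
OR_MH = (205.7219 + 116.3081) / (133.9680 + 65.1114) = 322.0299 / 199.0794 = 1.61760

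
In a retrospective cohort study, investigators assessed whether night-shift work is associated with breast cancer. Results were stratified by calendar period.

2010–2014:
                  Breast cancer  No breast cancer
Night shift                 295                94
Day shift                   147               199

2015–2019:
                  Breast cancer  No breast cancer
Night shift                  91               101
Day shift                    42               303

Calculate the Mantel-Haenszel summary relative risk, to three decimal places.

2.126

RR_MH = Σ(aᵢ·n₀ᵢ/nᵢ) / Σ(cᵢ·n₁ᵢ/nᵢ), with n₁ᵢ = aᵢ+bᵢ (exposed), n₀ᵢ = cᵢ+dᵢ (unexposed), nᵢ = n₁ᵢ+n₀ᵢ.
Stratum 1 (2010–2014): n₁ = 389, n₀ = 346, n = 735; a·n₀/n = 295·346/735 = 138.8707; c·n₁/n = 147·389/735 = 77.8000
Stratum 2 (2015–2019): n₁ = 192, n₀ = 345, n = 537; a·n₀/n = 91·345/537 = 58.4637; c·n₁/n = 42·192/537 = 15.0168
RR_MH = (138.8707 + 58.4637) / (77.8000 + 15.0168) = 197.3344 / 92.8168 = 2.12606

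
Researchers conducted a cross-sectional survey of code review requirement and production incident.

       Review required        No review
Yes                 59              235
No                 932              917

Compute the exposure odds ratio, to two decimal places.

Reading the table with exposure as columns: a = 59 (Review required, case), b = 932 (Review required, non-case), c = 235 (No review, case), d = 917.
OR = (a·d)/(b·c) = (59 × 917) / (932 × 235) = 54103 / 219020 = 0.24702
Exposure is associated with lower odds of production incident (OR = 0.25 < 1).

0.25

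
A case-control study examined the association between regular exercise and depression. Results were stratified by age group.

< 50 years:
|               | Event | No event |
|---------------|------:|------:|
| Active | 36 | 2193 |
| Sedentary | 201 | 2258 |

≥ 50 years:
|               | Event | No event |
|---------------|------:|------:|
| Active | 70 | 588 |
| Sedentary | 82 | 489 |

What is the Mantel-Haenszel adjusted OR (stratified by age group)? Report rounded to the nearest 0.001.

0.339

OR_MH = Σ(aᵢdᵢ/nᵢ) / Σ(bᵢcᵢ/nᵢ), where nᵢ is the stratum total.
Stratum 1 (< 50 years): n = 4688; a·d/n = 36·2258/4688 = 17.3396; b·c/n = 2193·201/4688 = 94.0258
Stratum 2 (≥ 50 years): n = 1229; a·d/n = 70·489/1229 = 27.8519; b·c/n = 588·82/1229 = 39.2319
OR_MH = (17.3396 + 27.8519) / (94.0258 + 39.2319) = 45.1915 / 133.2577 = 0.33913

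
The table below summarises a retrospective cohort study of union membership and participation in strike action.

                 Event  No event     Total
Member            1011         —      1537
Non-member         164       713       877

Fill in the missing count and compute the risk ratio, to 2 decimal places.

3.52

The missing cell is in the exposed row: 1537 − 1011 = 526.
So a = 1011, b = 526, c = 164, d = 713.
RR = [a/(a+b)] / [c/(c+d)] = (1011/1537) / (164/877) = 0.65777/0.18700 = 3.51749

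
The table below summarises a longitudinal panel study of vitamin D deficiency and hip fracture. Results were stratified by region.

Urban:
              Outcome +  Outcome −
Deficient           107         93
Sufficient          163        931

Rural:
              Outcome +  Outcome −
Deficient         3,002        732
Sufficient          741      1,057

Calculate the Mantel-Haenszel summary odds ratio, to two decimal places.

OR_MH = Σ(aᵢdᵢ/nᵢ) / Σ(bᵢcᵢ/nᵢ), where nᵢ is the stratum total.
Stratum 1 (Urban): n = 1294; a·d/n = 107·931/1294 = 76.9838; b·c/n = 93·163/1294 = 11.7148
Stratum 2 (Rural): n = 5532; a·d/n = 3002·1057/5532 = 573.5926; b·c/n = 732·741/5532 = 98.0499
OR_MH = (76.9838 + 573.5926) / (11.7148 + 98.0499) = 650.5763 / 109.7647 = 5.92701

5.93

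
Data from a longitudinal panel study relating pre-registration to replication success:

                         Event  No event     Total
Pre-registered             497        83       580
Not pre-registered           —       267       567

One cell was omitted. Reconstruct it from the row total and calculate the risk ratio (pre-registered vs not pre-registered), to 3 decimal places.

The missing cell is in the unexposed row: 567 − 267 = 300.
So a = 497, b = 83, c = 300, d = 267.
RR = [a/(a+b)] / [c/(c+d)] = (497/580) / (300/567) = 0.85690/0.52910 = 1.61953

1.620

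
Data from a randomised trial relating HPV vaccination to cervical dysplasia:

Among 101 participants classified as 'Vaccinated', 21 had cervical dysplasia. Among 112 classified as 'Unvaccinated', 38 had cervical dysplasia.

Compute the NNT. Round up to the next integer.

8

Risk in treated group = 21/101 = 0.20792; risk in control = 38/112 = 0.33929.
Absolute risk reduction = 0.33929 − 0.20792 = 0.13136
NNT = 1 / ARR = 1 / 0.13136 = 7.612 → round up → 8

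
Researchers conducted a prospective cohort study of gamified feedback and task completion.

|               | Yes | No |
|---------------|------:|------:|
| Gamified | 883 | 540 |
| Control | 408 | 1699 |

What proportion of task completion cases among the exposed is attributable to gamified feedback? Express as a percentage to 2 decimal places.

68.79

Cells: a = 883, b = 540, c = 408, d = 1699.
Risk in exposed = 883/1423 = 0.62052; risk in unexposed = 408/2107 = 0.19364.
RR = 0.62052/0.19364 = 3.20450
AR% = (RR − 1)/RR × 100 = (3.20450 − 1)/3.20450 × 100 = 68.7939%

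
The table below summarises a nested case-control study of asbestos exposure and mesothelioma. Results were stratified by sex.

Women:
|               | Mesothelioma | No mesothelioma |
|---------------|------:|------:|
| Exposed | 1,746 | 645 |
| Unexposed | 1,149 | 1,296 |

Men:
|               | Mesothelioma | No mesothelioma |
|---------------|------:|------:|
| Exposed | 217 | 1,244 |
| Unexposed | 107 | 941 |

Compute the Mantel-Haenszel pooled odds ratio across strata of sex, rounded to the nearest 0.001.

OR_MH = Σ(aᵢdᵢ/nᵢ) / Σ(bᵢcᵢ/nᵢ), where nᵢ is the stratum total.
Stratum 1 (Women): n = 4836; a·d/n = 1746·1296/4836 = 467.9107; b·c/n = 645·1149/4836 = 153.2475
Stratum 2 (Men): n = 2509; a·d/n = 217·941/2509 = 81.3858; b·c/n = 1244·107/2509 = 53.0522
OR_MH = (467.9107 + 81.3858) / (153.2475 + 53.0522) = 549.2965 / 206.2997 = 2.66261

2.663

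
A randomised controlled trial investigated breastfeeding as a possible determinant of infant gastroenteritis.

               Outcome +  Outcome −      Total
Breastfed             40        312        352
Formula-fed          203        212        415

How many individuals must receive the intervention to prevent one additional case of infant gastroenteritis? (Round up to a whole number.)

Risk in treated group = 40/352 = 0.11364; risk in control = 203/415 = 0.48916.
Absolute risk reduction = 0.48916 − 0.11364 = 0.37552
NNT = 1 / ARR = 1 / 0.37552 = 2.663 → round up → 3

3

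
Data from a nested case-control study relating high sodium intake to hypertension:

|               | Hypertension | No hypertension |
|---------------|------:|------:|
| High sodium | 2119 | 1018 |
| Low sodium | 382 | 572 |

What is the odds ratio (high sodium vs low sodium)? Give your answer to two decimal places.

Cells: a = 2119, b = 1018, c = 382, d = 572.
OR = (a·d)/(b·c) = (2119 × 572) / (1018 × 382) = 1212068 / 388876 = 3.11685
The odds of hypertension are about 3.12 times as high in the high sodium group.

3.12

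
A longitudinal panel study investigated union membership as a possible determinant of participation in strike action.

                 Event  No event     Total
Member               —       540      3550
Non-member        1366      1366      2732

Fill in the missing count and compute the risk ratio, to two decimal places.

The missing cell is in the exposed row: 3550 − 540 = 3010.
So a = 3010, b = 540, c = 1366, d = 1366.
RR = [a/(a+b)] / [c/(c+d)] = (3010/3550) / (1366/2732) = 0.84789/0.50000 = 1.69577

1.70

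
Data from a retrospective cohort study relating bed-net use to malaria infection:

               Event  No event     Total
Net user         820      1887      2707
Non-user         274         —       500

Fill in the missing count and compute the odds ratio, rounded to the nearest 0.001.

0.358

The missing cell is in the unexposed row: 500 − 274 = 226.
So a = 820, b = 1887, c = 274, d = 226.
OR = (a·d)/(b·c) = (820 × 226) / (1887 × 274) = 185320 / 517038 = 0.35843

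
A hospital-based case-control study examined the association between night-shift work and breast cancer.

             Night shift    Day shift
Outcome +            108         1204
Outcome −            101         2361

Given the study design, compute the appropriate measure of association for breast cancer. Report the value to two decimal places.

Reading the table with exposure as columns: a = 108 (Night shift, case), b = 101 (Night shift, non-case), c = 1204 (Day shift, case), d = 2361.
This is a hospital-based case-control study: participants were sampled on outcome status, so risks in the source population cannot be estimated directly — relative risk is not valid here. The odds ratio is the appropriate measure.
OR = (a·d)/(b·c) = (108 × 2361) / (101 × 1204) = 254988 / 121604 = 2.09687

2.10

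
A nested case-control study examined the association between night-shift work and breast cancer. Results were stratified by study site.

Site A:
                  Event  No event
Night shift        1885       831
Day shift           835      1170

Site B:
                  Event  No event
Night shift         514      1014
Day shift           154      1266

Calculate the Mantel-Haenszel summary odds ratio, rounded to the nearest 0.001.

OR_MH = Σ(aᵢdᵢ/nᵢ) / Σ(bᵢcᵢ/nᵢ), where nᵢ is the stratum total.
Stratum 1 (Site A): n = 4721; a·d/n = 1885·1170/4721 = 467.1574; b·c/n = 831·835/4721 = 146.9784
Stratum 2 (Site B): n = 2948; a·d/n = 514·1266/2948 = 220.7341; b·c/n = 1014·154/2948 = 52.9701
OR_MH = (467.1574 + 220.7341) / (146.9784 + 52.9701) = 687.8914 / 199.9485 = 3.44034

3.440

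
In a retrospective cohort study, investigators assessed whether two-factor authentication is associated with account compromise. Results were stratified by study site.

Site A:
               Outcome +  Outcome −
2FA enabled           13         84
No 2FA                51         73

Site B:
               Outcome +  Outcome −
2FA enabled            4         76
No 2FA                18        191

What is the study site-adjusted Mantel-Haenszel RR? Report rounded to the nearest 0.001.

0.372

RR_MH = Σ(aᵢ·n₀ᵢ/nᵢ) / Σ(cᵢ·n₁ᵢ/nᵢ), with n₁ᵢ = aᵢ+bᵢ (exposed), n₀ᵢ = cᵢ+dᵢ (unexposed), nᵢ = n₁ᵢ+n₀ᵢ.
Stratum 1 (Site A): n₁ = 97, n₀ = 124, n = 221; a·n₀/n = 13·124/221 = 7.2941; c·n₁/n = 51·97/221 = 22.3846
Stratum 2 (Site B): n₁ = 80, n₀ = 209, n = 289; a·n₀/n = 4·209/289 = 2.8927; c·n₁/n = 18·80/289 = 4.9827
RR_MH = (7.2941 + 2.8927) / (22.3846 + 4.9827) = 10.1869 / 27.3673 = 0.37223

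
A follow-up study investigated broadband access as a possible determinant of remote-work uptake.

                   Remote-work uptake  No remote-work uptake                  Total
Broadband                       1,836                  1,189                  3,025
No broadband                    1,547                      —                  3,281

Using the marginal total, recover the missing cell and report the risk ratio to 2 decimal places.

1.29

The missing cell is in the unexposed row: 3281 − 1547 = 1734.
So a = 1836, b = 1189, c = 1547, d = 1734.
RR = [a/(a+b)] / [c/(c+d)] = (1836/3025) / (1547/3281) = 0.60694/0.47150 = 1.28725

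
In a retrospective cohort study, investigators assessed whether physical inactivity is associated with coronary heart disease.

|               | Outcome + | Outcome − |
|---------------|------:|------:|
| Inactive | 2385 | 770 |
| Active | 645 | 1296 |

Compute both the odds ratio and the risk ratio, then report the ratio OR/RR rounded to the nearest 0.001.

Cells: a = 2385, b = 770, c = 645, d = 1296.
OR = (2385·1296)/(770·645) = 3090960/496650 = 6.22362
Risk in exposed = 2385/3155 = 0.75594; risk in unexposed = 645/1941 = 0.33230; RR = 2.27486
OR/RR = 6.22362 / 2.27486 = 2.73582
The outcome is not rare, so the OR lies further from 1 than the RR.

2.736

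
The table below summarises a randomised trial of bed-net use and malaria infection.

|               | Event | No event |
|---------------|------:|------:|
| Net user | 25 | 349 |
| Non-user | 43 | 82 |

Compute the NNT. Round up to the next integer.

4

Risk in treated group = 25/374 = 0.06684; risk in control = 43/125 = 0.34400.
Absolute risk reduction = 0.34400 − 0.06684 = 0.27716
NNT = 1 / ARR = 1 / 0.27716 = 3.608 → round up → 4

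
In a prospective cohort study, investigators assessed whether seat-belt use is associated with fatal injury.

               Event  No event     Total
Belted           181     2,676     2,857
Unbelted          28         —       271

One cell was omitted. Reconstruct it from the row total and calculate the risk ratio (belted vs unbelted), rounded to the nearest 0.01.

0.61

The missing cell is in the unexposed row: 271 − 28 = 243.
So a = 181, b = 2676, c = 28, d = 243.
RR = [a/(a+b)] / [c/(c+d)] = (181/2857) / (28/271) = 0.06335/0.10332 = 0.61317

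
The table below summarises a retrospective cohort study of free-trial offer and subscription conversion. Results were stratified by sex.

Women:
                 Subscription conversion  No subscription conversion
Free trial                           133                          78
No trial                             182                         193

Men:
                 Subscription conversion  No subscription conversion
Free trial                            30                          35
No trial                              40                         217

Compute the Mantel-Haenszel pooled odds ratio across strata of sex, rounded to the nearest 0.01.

2.24

OR_MH = Σ(aᵢdᵢ/nᵢ) / Σ(bᵢcᵢ/nᵢ), where nᵢ is the stratum total.
Stratum 1 (Women): n = 586; a·d/n = 133·193/586 = 43.8038; b·c/n = 78·182/586 = 24.2253
Stratum 2 (Men): n = 322; a·d/n = 30·217/322 = 20.2174; b·c/n = 35·40/322 = 4.3478
OR_MH = (43.8038 + 20.2174) / (24.2253 + 4.3478) = 64.0211 / 28.5731 = 2.24061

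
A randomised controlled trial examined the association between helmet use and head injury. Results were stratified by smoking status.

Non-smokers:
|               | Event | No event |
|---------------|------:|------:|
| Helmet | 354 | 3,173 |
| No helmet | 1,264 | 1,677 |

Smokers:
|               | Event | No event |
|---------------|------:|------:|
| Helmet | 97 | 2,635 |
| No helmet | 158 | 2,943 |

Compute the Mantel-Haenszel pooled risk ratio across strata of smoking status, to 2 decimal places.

RR_MH = Σ(aᵢ·n₀ᵢ/nᵢ) / Σ(cᵢ·n₁ᵢ/nᵢ), with n₁ᵢ = aᵢ+bᵢ (exposed), n₀ᵢ = cᵢ+dᵢ (unexposed), nᵢ = n₁ᵢ+n₀ᵢ.
Stratum 1 (Non-smokers): n₁ = 3527, n₀ = 2941, n = 6468; a·n₀/n = 354·2941/6468 = 160.9638; c·n₁/n = 1264·3527/6468 = 689.2591
Stratum 2 (Smokers): n₁ = 2732, n₀ = 3101, n = 5833; a·n₀/n = 97·3101/5833 = 51.5681; c·n₁/n = 158·2732/5833 = 74.0024
RR_MH = (160.9638 + 51.5681) / (689.2591 + 74.0024) = 212.5320 / 763.2615 = 0.27845

0.28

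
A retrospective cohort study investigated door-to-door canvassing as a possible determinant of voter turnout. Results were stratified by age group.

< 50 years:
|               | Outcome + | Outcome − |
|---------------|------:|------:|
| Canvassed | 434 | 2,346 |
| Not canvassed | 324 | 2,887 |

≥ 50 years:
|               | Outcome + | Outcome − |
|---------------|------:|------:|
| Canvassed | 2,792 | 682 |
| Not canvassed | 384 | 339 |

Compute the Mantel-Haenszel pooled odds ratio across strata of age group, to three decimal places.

2.296

OR_MH = Σ(aᵢdᵢ/nᵢ) / Σ(bᵢcᵢ/nᵢ), where nᵢ is the stratum total.
Stratum 1 (< 50 years): n = 5991; a·d/n = 434·2887/5991 = 209.1400; b·c/n = 2346·324/5991 = 126.8743
Stratum 2 (≥ 50 years): n = 4197; a·d/n = 2792·339/4197 = 225.5154; b·c/n = 682·384/4197 = 62.3989
OR_MH = (209.1400 + 225.5154) / (126.8743 + 62.3989) = 434.6554 / 189.2732 = 2.29644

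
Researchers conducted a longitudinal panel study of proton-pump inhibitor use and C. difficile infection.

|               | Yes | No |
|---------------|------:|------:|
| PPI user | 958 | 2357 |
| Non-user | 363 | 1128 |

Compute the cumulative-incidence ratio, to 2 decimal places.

Cells: a = 958, b = 2357, c = 363, d = 1128.
Risk in exposed = 958/3315 = 0.28899; risk in unexposed = 363/1491 = 0.24346.
RR = 0.28899 / 0.24346 = 1.18701
The risk among the exposed is 1.19 times that among the unexposed.

1.19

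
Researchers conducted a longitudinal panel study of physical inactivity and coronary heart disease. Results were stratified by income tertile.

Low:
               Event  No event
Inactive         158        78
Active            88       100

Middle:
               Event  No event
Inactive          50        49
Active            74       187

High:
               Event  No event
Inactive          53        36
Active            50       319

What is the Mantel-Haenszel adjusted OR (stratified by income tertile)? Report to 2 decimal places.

3.32

OR_MH = Σ(aᵢdᵢ/nᵢ) / Σ(bᵢcᵢ/nᵢ), where nᵢ is the stratum total.
Stratum 1 (Low): n = 424; a·d/n = 158·100/424 = 37.2642; b·c/n = 78·88/424 = 16.1887
Stratum 2 (Middle): n = 360; a·d/n = 50·187/360 = 25.9722; b·c/n = 49·74/360 = 10.0722
Stratum 3 (High): n = 458; a·d/n = 53·319/458 = 36.9148; b·c/n = 36·50/458 = 3.9301
OR_MH = (37.2642 + 25.9722 + 36.9148) / (16.1887 + 10.0722 + 3.9301) = 100.1512 / 30.1910 = 3.31725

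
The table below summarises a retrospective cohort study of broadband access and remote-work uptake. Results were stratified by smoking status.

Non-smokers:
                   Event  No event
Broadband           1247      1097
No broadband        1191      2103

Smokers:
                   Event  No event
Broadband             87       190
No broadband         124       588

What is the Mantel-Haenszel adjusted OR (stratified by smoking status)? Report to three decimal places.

2.022

OR_MH = Σ(aᵢdᵢ/nᵢ) / Σ(bᵢcᵢ/nᵢ), where nᵢ is the stratum total.
Stratum 1 (Non-smokers): n = 5638; a·d/n = 1247·2103/5638 = 465.1368; b·c/n = 1097·1191/5638 = 231.7359
Stratum 2 (Smokers): n = 989; a·d/n = 87·588/989 = 51.7250; b·c/n = 190·124/989 = 23.8220
OR_MH = (465.1368 + 51.7250) / (231.7359 + 23.8220) = 516.8617 / 255.5579 = 2.02248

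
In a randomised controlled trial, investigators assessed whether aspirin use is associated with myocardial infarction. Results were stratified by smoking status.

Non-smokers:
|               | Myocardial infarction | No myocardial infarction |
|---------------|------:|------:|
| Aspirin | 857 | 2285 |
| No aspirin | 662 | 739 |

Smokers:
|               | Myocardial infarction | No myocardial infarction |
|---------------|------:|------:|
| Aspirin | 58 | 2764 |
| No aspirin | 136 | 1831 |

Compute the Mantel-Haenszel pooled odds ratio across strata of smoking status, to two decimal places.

0.39

OR_MH = Σ(aᵢdᵢ/nᵢ) / Σ(bᵢcᵢ/nᵢ), where nᵢ is the stratum total.
Stratum 1 (Non-smokers): n = 4543; a·d/n = 857·739/4543 = 139.4063; b·c/n = 2285·662/4543 = 332.9672
Stratum 2 (Smokers): n = 4789; a·d/n = 58·1831/4789 = 22.1754; b·c/n = 2764·136/4789 = 78.4932
OR_MH = (139.4063 + 22.1754) / (332.9672 + 78.4932) = 161.5817 / 411.4604 = 0.39270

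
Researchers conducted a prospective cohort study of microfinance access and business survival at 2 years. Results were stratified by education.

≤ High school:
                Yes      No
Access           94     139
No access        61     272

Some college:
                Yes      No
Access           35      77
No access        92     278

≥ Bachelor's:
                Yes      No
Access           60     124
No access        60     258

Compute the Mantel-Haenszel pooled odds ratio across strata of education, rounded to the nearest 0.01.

2.16

OR_MH = Σ(aᵢdᵢ/nᵢ) / Σ(bᵢcᵢ/nᵢ), where nᵢ is the stratum total.
Stratum 1 (≤ High school): n = 566; a·d/n = 94·272/566 = 45.1731; b·c/n = 139·61/566 = 14.9806
Stratum 2 (Some college): n = 482; a·d/n = 35·278/482 = 20.1867; b·c/n = 77·92/482 = 14.6971
Stratum 3 (≥ Bachelor's): n = 502; a·d/n = 60·258/502 = 30.8367; b·c/n = 124·60/502 = 14.8207
OR_MH = (45.1731 + 20.1867 + 30.8367) / (14.9806 + 14.6971 + 14.8207) = 96.1965 / 44.4984 = 2.16180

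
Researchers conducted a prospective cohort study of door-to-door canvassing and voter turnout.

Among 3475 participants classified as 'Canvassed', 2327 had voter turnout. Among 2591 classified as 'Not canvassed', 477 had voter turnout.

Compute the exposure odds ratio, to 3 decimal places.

From the description: a = 2327, b = 1148, c = 477, d = 2114.
OR = (a·d)/(b·c) = (2327 × 2114) / (1148 × 477) = 4919278 / 547596 = 8.98341
The odds of voter turnout are about 8.98 times as high in the canvassed group.

8.983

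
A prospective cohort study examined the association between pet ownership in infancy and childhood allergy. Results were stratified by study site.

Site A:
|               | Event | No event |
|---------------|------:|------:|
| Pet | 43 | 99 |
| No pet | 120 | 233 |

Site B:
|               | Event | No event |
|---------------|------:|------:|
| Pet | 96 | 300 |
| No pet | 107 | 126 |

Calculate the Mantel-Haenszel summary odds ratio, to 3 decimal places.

0.526

OR_MH = Σ(aᵢdᵢ/nᵢ) / Σ(bᵢcᵢ/nᵢ), where nᵢ is the stratum total.
Stratum 1 (Site A): n = 495; a·d/n = 43·233/495 = 20.2404; b·c/n = 99·120/495 = 24.0000
Stratum 2 (Site B): n = 629; a·d/n = 96·126/629 = 19.2305; b·c/n = 300·107/629 = 51.0334
OR_MH = (20.2404 + 19.2305) / (24.0000 + 51.0334) = 39.4709 / 75.0334 = 0.52604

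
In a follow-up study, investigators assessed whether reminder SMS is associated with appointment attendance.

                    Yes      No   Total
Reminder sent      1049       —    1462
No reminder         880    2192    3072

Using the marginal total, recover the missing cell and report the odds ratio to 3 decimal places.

The missing cell is in the exposed row: 1462 − 1049 = 413.
So a = 1049, b = 413, c = 880, d = 2192.
OR = (a·d)/(b·c) = (1049 × 2192) / (413 × 880) = 2299408 / 363440 = 6.32679

6.327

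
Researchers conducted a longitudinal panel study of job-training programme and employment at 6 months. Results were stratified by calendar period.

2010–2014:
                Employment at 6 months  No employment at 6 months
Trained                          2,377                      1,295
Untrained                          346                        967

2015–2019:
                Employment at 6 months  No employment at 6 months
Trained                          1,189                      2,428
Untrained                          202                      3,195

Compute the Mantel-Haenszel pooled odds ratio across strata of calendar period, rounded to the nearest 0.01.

OR_MH = Σ(aᵢdᵢ/nᵢ) / Σ(bᵢcᵢ/nᵢ), where nᵢ is the stratum total.
Stratum 1 (2010–2014): n = 4985; a·d/n = 2377·967/4985 = 461.0951; b·c/n = 1295·346/4985 = 89.8837
Stratum 2 (2015–2019): n = 7014; a·d/n = 1189·3195/7014 = 541.6104; b·c/n = 2428·202/7014 = 69.9253
OR_MH = (461.0951 + 541.6104) / (89.8837 + 69.9253) = 1002.7054 / 159.8089 = 6.27440

6.27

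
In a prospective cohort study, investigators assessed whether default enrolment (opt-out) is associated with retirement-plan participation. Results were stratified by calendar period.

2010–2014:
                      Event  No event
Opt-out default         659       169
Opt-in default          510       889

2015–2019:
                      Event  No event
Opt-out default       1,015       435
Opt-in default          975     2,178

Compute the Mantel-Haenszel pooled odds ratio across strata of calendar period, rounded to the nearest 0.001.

OR_MH = Σ(aᵢdᵢ/nᵢ) / Σ(bᵢcᵢ/nᵢ), where nᵢ is the stratum total.
Stratum 1 (2010–2014): n = 2227; a·d/n = 659·889/2227 = 263.0674; b·c/n = 169·510/2227 = 38.7023
Stratum 2 (2015–2019): n = 4603; a·d/n = 1015·2178/4603 = 480.2672; b·c/n = 435·975/4603 = 92.1410
OR_MH = (263.0674 + 480.2672) / (38.7023 + 92.1410) = 743.3346 / 130.8433 = 5.68111

5.681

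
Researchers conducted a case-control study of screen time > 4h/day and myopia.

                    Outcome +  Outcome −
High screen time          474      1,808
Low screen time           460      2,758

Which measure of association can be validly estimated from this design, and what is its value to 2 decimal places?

1.57

Cells: a = 474, b = 1808, c = 460, d = 2758.
This is a case-control study: participants were sampled on outcome status, so risks in the source population cannot be estimated directly — relative risk is not valid here. The odds ratio is the appropriate measure.
OR = (a·d)/(b·c) = (474 × 2758) / (1808 × 460) = 1307292 / 831680 = 1.57187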